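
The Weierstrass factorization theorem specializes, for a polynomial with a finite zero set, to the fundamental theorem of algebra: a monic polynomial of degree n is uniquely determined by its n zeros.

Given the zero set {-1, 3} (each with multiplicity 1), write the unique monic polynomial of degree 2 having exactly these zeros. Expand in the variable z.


The polynomial is p(z) = ∏_{α ∈ S} (z − α), where S = {-1, 3}.
Expanding the product yields: p(z) = z^2 -2·z -3.
The resulting polynomial has degree 2 and real coefficients as required.

p(z) = z^2 -2·z -3.


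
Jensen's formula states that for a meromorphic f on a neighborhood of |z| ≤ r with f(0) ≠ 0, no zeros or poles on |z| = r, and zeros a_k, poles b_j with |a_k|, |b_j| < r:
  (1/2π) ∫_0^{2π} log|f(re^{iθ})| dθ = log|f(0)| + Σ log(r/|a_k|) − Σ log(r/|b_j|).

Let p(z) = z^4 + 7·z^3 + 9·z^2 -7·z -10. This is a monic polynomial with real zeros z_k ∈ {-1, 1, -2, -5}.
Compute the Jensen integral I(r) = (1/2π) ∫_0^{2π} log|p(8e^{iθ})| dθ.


Zeros: -5, -2, -1, 1; r = 8.
Inside |z| < r: -5, -2, -1, 1. Outside (|z| ≥ r): ∅.
p(0) = -10, so log|p(0)| = log(10) = 2.3026.
Apply Jensen: I(r) = log|p(0)| + Σ_k log(r/|z_k|), summed over zeros inside |z| < r.
  log(r/|z_k|) for z_k = -1: log(8/1) = 2.0794
  log(r/|z_k|) for z_k = 1: log(8/1) = 2.0794
  log(r/|z_k|) for z_k = -2: log(8/2) = 1.3863
  log(r/|z_k|) for z_k = -5: log(8/5) = 0.4700
Sum over inside zeros: 6.0152.
I(r) = log|p(0)| + (inside sum) = 2.3026 + 6.0152 = 8.3178.
Closed form (all zeros inside, monic): I(r) = n·log(r) = 4·log(8) = 8.3178. ✓

I(r) ≈ 8.3178.


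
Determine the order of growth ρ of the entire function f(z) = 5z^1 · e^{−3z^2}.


M(r) = max_{|z|=r} |5|·|z|^1·|e^{−3z^2}| = 5·r^1 · e^{3r^2} (the factors attain their maxima compatibly on |z|=r). Then log M(r) = log 5 + 1·log r + 3r^2, dominated by the last term, so log log M(r) ~ 2·log r. The polynomial factor 5z^1 contributes only a log r term and does not affect the order. ρ = 2.
Therefore ρ = 2.

Order ρ = 2.


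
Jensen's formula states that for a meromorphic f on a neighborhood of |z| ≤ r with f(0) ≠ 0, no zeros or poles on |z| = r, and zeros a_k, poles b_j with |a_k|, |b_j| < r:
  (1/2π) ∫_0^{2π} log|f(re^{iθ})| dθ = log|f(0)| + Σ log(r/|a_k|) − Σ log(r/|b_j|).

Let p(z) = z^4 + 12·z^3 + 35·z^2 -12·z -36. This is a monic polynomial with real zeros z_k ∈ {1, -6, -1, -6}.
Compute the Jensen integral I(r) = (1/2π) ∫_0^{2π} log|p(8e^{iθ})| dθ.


Zeros: -6, -6, -1, 1; r = 8.
Inside |z| < r: -6, -6, -1, 1. Outside (|z| ≥ r): ∅.
p(0) = -36, so log|p(0)| = log(36) = 3.5835.
Apply Jensen: I(r) = log|p(0)| + Σ_k log(r/|z_k|), summed over zeros inside |z| < r.
  log(r/|z_k|) for z_k = 1: log(8/1) = 2.0794
  log(r/|z_k|) for z_k = -6: log(8/6) = 0.2877
  log(r/|z_k|) for z_k = -1: log(8/1) = 2.0794
  log(r/|z_k|) for z_k = -6: log(8/6) = 0.2877
Sum over inside zeros: 4.7342.
I(r) = log|p(0)| + (inside sum) = 3.5835 + 4.7342 = 8.3178.
Closed form (all zeros inside, monic): I(r) = n·log(r) = 4·log(8) = 8.3178. ✓

I(r) ≈ 8.3178.


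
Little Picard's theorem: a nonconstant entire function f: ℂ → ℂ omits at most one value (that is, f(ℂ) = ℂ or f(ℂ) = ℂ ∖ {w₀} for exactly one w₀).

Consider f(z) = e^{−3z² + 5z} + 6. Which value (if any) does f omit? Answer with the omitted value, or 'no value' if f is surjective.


Little Picard bounds the complement of f(ℂ) to at most one point.
The exponent g(z) = −3z² + 5z is a nonconstant polynomial, hence surjective onto ℂ. So e^{g(z)} takes every value in {e^w : w ∈ ℂ} = ℂ ∖ {0}. Adding 6 shifts the range to ℂ ∖ {6}. f omits exactly 6.

Omitted value: 6.


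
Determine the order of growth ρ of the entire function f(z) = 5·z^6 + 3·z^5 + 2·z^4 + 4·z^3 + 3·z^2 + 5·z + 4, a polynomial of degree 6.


|f(z)| ≤ Σ|c_k|·r^k = O(r^6) as r → ∞. Polynomial growth is O(e^{r^ε}) for every ε > 0 (since r^6/e^{r^ε} → 0), so ρ ≤ ε for all ε > 0, i.e. ρ = 0. Every nonconstant polynomial has order 0.
Therefore ρ = 0.

Order ρ = 0.


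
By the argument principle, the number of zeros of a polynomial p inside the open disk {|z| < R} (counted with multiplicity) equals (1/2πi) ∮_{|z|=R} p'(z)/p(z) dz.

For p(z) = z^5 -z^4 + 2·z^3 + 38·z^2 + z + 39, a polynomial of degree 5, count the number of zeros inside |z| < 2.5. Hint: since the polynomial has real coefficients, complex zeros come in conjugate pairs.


The zeros of p are: -3, (2 + 3i), (2 - 3i), (0 + 1i), (0 - 1i).
Their magnitudes are: 3, 3.606, 3.606, 1, 1.
Zeros with |z| < R = 2.5: (0 + 1i), (0 - 1i).
Count = 2.
By the argument principle, (1/2πi) ∮_{|z|=R} p'(z)/p(z) dz equals exactly this count.

Number of zeros inside |z| < 2.5: 2.


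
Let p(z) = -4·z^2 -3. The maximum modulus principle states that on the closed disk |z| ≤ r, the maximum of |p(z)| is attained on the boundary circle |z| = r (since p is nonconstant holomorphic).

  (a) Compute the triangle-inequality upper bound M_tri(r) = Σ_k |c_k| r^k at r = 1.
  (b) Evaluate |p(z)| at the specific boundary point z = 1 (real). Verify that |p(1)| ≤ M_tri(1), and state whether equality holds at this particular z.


Coefficients: c_0 = -3, c_1 = 0, c_2 = -4. Radius r = 1.
Part (a). Triangle bound: M_tri(r) = Σ_k |c_k| r^k
  = |-3|·1^0 + |0|·1^1 + |-4|·1^2
  = 3 + 0 + 4 = 7.
This bounds M(r) := max_{|z|=r} |p(z)| from above; equality holds iff all terms c_k z^k can be made to align in phase at a single z on |z|=r.
Part (b). At z = 1 (real, on the circle |z| = r):
  p(1) = (-3)·1^0 + (0)·1^1 + (-4)·1^2 = -7.
  |p(1)| = 7.
Since all nonzero coefficients share the same sign, |p(1)| = 7 = M_tri(1); the triangle bound is attained at z = 1, so in fact M(r) = 7.

M_tri(1) = 7; |p(1)| = 7; equality at z=1: yes.


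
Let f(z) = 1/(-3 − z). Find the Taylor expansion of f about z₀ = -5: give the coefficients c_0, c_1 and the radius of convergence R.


Let w = z − z₀, so z = z₀ + w.
Then -3 − z = -3 − (z₀ + w) = (-3 − z₀) − w = 2 − w.
f(z) = 1/(2 − w) = (1/(2)) · 1/(1 − w/(2)) = Σ_{n≥0} w^n / (2)^(n+1).
So c_n = 1/(2)^(n+1):
  c_0 = 1/(2)^1 = 1/2.
  c_1 = 1/(2)^2 = 1/4.
The series is valid for |w/d| < 1, i.e. |z − z₀| < |d|.
Radius of convergence: R = |-3 − z₀| = |2| = 2 (distance from z₀ to the singularity z = -3).

c_0 = 1/2, c_1 = 1/4; R = 2.


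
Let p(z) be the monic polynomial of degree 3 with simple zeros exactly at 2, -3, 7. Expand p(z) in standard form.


The polynomial is p(z) = ∏_{α ∈ S} (z − α), where S = {2, -3, 7}.
Expanding the product yields: p(z) = z^3 -6·z^2 -13·z + 42.
The resulting polynomial has degree 3 and real coefficients as required.

p(z) = z^3 -6·z^2 -13·z + 42.


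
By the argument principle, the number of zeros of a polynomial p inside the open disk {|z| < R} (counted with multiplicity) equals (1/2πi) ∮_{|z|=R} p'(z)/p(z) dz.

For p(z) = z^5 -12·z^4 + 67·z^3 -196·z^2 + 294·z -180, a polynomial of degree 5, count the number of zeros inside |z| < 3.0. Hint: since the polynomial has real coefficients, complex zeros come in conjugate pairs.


The zeros of p are: (2 + 1i), (2 - 1i), (3 + 3i), (3 - 3i), 2.
Their magnitudes are: 2.236, 2.236, 4.243, 4.243, 2.
Zeros with |z| < R = 3.0: (2 + 1i), (2 - 1i), 2.
Count = 3.
By the argument principle, (1/2πi) ∮_{|z|=R} p'(z)/p(z) dz equals exactly this count.

Number of zeros inside |z| < 3.0: 3.


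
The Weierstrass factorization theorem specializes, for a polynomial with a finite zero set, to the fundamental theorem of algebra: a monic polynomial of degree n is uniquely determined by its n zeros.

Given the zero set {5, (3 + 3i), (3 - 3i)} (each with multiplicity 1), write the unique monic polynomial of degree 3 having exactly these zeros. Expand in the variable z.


The polynomial is p(z) = ∏_{α ∈ S} (z − α), where S = {5, (3 + 3i), (3 - 3i)}.
Expanding the product yields: p(z) = z^3 -11·z^2 + 48·z -90.
Note conjugate pairs combine to real quadratics: (z − (3+3i))(z − (3−3i)) = z² − 6z + 18.
The resulting polynomial has degree 3 and real coefficients as required.

p(z) = z^3 -11·z^2 + 48·z -90.


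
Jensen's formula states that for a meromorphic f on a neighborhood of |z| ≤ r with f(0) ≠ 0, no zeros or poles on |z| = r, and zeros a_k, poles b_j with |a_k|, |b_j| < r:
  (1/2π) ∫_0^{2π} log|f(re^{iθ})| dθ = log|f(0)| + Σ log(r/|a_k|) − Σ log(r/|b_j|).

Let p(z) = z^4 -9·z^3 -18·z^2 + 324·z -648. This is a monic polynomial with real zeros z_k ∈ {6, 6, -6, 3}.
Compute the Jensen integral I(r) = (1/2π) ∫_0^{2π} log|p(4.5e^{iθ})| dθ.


Zeros: -6, 3, 6, 6; r = 4.5.
Inside |z| < r: 3. Outside (|z| ≥ r): -6, 6, 6.
p(0) = -648, so log|p(0)| = log(648) = 6.4739.
Apply Jensen: I(r) = log|p(0)| + Σ_k log(r/|z_k|), summed over zeros inside |z| < r.
  log(r/|z_k|) for z_k = 3: log(4.5/3) = 0.4055
  Outside zeros (-6, 6, 6) contribute nothing to the Jensen sum.
Sum over inside zeros: 0.4055.
I(r) = log|p(0)| + (inside sum) = 6.4739 + 0.4055 = 6.8794.
Note: since some zeros are outside |z| ≤ r, the simplified n·log(r) form does NOT apply — only the inside zeros contribute.

I(r) ≈ 6.8794.


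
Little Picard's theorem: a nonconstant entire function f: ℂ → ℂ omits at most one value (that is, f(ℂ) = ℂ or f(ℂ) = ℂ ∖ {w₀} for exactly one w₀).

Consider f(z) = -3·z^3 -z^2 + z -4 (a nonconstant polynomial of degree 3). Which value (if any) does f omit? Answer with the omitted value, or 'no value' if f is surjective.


Little Picard bounds the complement of f(ℂ) to at most one point.
For every w ∈ ℂ, the equation p(z) − w = 0 is a nonconstant polynomial in z and hence has at least one root by the fundamental theorem of algebra. So p is surjective onto ℂ, omitting no value.

Omitted value: no value.


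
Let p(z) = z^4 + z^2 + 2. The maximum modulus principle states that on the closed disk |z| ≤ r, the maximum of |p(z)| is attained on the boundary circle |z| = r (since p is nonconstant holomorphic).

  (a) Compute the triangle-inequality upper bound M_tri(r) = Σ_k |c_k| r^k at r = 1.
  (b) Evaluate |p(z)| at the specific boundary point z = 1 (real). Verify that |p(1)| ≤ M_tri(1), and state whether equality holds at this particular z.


Coefficients: c_0 = 2, c_1 = 0, c_2 = 1, c_3 = 0, c_4 = 1. Radius r = 1.
Part (a). Triangle bound: M_tri(r) = Σ_k |c_k| r^k
  = |2|·1^0 + |0|·1^1 + |1|·1^2 + |0|·1^3 + |1|·1^4
  = 2 + 0 + 1 + 0 + 1 = 4.
This bounds M(r) := max_{|z|=r} |p(z)| from above; equality holds iff all terms c_k z^k can be made to align in phase at a single z on |z|=r.
Part (b). At z = 1 (real, on the circle |z| = r):
  p(1) = (2)·1^0 + (0)·1^1 + (1)·1^2 + (0)·1^3 + (1)·1^4 = 4.
  |p(1)| = 4.
Since all nonzero coefficients share the same sign, |p(1)| = 4 = M_tri(1); the triangle bound is attained at z = 1, so in fact M(r) = 4.

M_tri(1) = 4; |p(1)| = 4; equality at z=1: yes.


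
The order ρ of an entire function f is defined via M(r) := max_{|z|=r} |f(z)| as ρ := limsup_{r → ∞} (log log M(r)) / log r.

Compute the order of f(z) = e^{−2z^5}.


|e^{−2z^5}| = e^{Re(-2·z^5) + 0} ≤ e^{2|z|^5 + 0} = e^{2r^5 + 0} on |z| = r, so ρ ≤ 5. Choosing z on |z|=r so that -2·z^5 is real positive (always possible by picking arg z appropriately) gives |f(z)| = e^{2r^5 + 0}, matching the bound. The additive constant 0 does not affect log log M(r) ~ 5·log r. Hence ρ = 5.
Therefore ρ = 5.

Order ρ = 5.


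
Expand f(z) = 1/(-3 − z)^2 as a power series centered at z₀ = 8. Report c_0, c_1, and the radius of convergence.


Let w = z − z₀, so z = z₀ + w.
Then -3 − z = -3 − (z₀ + w) = (-3 − z₀) − w = -11 − w.
f(z) = 1/(-11 − w)^2 = (1/(-11)^2) · (1 − w/(-11))^{−2}.
By the binomial series (1−u)^{−2} = Σ_{n≥0} C(n+1, 1) u^n for |u|<1, with u = w/(-11):
  c_n = C(n+1, 1) / (-11)^(n+2).
  c_0 = 1/(-11)^2 = 1/121.
  c_1 = 2/(-11)^3 = -2/1331.
The series is valid for |w/d| < 1, i.e. |z − z₀| < |d|.
Radius of convergence: R = |-3 − z₀| = |-11| = 11 (distance from z₀ to the singularity z = -3).

c_0 = 1/121, c_1 = -2/1331; R = 11.


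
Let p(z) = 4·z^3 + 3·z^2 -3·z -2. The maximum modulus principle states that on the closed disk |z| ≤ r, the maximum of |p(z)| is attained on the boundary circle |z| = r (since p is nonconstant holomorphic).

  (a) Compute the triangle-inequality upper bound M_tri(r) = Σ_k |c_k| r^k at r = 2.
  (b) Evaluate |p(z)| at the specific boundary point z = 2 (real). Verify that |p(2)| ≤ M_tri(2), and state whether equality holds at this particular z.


Coefficients: c_0 = -2, c_1 = -3, c_2 = 3, c_3 = 4. Radius r = 2.
Part (a). Triangle bound: M_tri(r) = Σ_k |c_k| r^k
  = |-2|·2^0 + |-3|·2^1 + |3|·2^2 + |4|·2^3
  = 2 + 6 + 12 + 32 = 52.
This bounds M(r) := max_{|z|=r} |p(z)| from above; equality holds iff all terms c_k z^k can be made to align in phase at a single z on |z|=r.
Part (b). At z = 2 (real, on the circle |z| = r):
  p(2) = (-2)·2^0 + (-3)·2^1 + (3)·2^2 + (4)·2^3 = 36.
  |p(2)| = 36.
Check: |p(2)| = 36 ≤ 52 = M_tri(2). ✓ Equality does not hold at z = 2 (the coefficients have mixed signs, so the terms do not all align in phase there).

M_tri(2) = 52; |p(2)| = 36; equality at z=2: no.


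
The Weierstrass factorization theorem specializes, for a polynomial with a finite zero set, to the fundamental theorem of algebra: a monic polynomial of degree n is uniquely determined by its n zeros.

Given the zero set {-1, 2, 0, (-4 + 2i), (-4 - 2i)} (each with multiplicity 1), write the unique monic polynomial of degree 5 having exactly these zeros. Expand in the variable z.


The polynomial is p(z) = ∏_{α ∈ S} (z − α), where S = {-1, 2, 0, (-4 + 2i), (-4 - 2i)}.
Expanding the product yields: p(z) = z^5 + 7·z^4 + 10·z^3 -36·z^2 -40·z.
Note conjugate pairs combine to real quadratics: (z − (-4+2i))(z − (-4−2i)) = z² + 8z + 20.
The resulting polynomial has degree 5 and real coefficients as required.

p(z) = z^5 + 7·z^4 + 10·z^3 -36·z^2 -40·z.


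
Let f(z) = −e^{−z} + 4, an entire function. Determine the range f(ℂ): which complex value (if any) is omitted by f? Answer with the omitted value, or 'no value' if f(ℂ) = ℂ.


Little Picard bounds the complement of f(ℂ) to at most one point.
e^{−z} is never zero on ℂ, so -1·e^{−z} takes every value in ℂ ∖ {0}. Adding 4 shifts the range to ℂ ∖ {4}. Thus f omits exactly the value 4.

Omitted value: 4.


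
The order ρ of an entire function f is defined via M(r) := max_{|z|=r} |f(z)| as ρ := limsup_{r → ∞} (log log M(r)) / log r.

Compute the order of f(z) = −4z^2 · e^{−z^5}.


M(r) = max_{|z|=r} |-4|·|z|^2·|e^{−z^5}| = 4·r^2 · e^{1r^5} (the factors attain their maxima compatibly on |z|=r). Then log M(r) = log 4 + 2·log r + 1r^5, dominated by the last term, so log log M(r) ~ 5·log r. The polynomial factor -4z^2 contributes only a log r term and does not affect the order. ρ = 5.
Therefore ρ = 5.

Order ρ = 5.


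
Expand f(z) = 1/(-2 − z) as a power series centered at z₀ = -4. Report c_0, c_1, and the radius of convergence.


Let w = z − z₀, so z = z₀ + w.
Then -2 − z = -2 − (z₀ + w) = (-2 − z₀) − w = 2 − w.
f(z) = 1/(2 − w) = (1/(2)) · 1/(1 − w/(2)) = Σ_{n≥0} w^n / (2)^(n+1).
So c_n = 1/(2)^(n+1):
  c_0 = 1/(2)^1 = 1/2.
  c_1 = 1/(2)^2 = 1/4.
The series is valid for |w/d| < 1, i.e. |z − z₀| < |d|.
Radius of convergence: R = |-2 − z₀| = |2| = 2 (distance from z₀ to the singularity z = -2).

c_0 = 1/2, c_1 = 1/4; R = 2.


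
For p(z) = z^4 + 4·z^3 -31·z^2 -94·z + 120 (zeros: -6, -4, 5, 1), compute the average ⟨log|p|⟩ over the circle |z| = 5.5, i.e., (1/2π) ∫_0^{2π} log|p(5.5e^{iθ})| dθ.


Zeros: -6, -4, 1, 5; r = 5.5.
Inside |z| < r: -4, 1, 5. Outside (|z| ≥ r): -6.
p(0) = 120, so log|p(0)| = log(120) = 4.7875.
Apply Jensen: I(r) = log|p(0)| + Σ_k log(r/|z_k|), summed over zeros inside |z| < r.
  log(r/|z_k|) for z_k = -4: log(5.5/4) = 0.3185
  log(r/|z_k|) for z_k = 5: log(5.5/5) = 0.0953
  log(r/|z_k|) for z_k = 1: log(5.5/1) = 1.7047
  Outside zeros (-6) contribute nothing to the Jensen sum.
Sum over inside zeros: 2.1185.
I(r) = log|p(0)| + (inside sum) = 4.7875 + 2.1185 = 6.9060.
Note: since some zeros are outside |z| ≤ r, the simplified n·log(r) form does NOT apply — only the inside zeros contribute.

I(r) ≈ 6.9060.


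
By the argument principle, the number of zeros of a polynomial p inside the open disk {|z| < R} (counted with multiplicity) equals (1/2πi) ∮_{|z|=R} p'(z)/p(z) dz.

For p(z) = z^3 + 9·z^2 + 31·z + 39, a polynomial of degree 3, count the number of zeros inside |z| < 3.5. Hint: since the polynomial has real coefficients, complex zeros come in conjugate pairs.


The zeros of p are: (-3 + 2i), (-3 - 2i), -3.
Their magnitudes are: 3.606, 3.606, 3.
Zeros with |z| < R = 3.5: -3.
Count = 1.
By the argument principle, (1/2πi) ∮_{|z|=R} p'(z)/p(z) dz equals exactly this count.

Number of zeros inside |z| < 3.5: 1.


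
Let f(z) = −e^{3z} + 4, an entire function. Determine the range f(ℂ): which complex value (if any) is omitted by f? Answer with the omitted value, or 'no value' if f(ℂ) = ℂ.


Little Picard bounds the complement of f(ℂ) to at most one point.
e^{3z} is never zero on ℂ, so -1·e^{3z} takes every value in ℂ ∖ {0}. Adding 4 shifts the range to ℂ ∖ {4}. Thus f omits exactly the value 4.

Omitted value: 4.


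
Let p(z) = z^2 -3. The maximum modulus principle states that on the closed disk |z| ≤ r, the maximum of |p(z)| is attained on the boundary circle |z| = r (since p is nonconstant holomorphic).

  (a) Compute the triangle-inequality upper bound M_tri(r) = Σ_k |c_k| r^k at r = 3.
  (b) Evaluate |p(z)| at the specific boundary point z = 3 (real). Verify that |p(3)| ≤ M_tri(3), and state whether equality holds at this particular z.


Coefficients: c_0 = -3, c_1 = 0, c_2 = 1. Radius r = 3.
Part (a). Triangle bound: M_tri(r) = Σ_k |c_k| r^k
  = |-3|·3^0 + |0|·3^1 + |1|·3^2
  = 3 + 0 + 9 = 12.
This bounds M(r) := max_{|z|=r} |p(z)| from above; equality holds iff all terms c_k z^k can be made to align in phase at a single z on |z|=r.
Part (b). At z = 3 (real, on the circle |z| = r):
  p(3) = (-3)·3^0 + (0)·3^1 + (1)·3^2 = 6.
  |p(3)| = 6.
Check: |p(3)| = 6 ≤ 12 = M_tri(3). ✓ Equality does not hold at z = 3 (the coefficients have mixed signs, so the terms do not all align in phase there).

M_tri(3) = 12; |p(3)| = 6; equality at z=3: no.


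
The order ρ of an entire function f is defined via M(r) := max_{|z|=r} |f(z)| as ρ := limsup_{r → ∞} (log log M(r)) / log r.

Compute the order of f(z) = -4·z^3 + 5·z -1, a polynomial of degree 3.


|f(z)| ≤ Σ|c_k|·r^k = O(r^3) as r → ∞. Polynomial growth is O(e^{r^ε}) for every ε > 0 (since r^3/e^{r^ε} → 0), so ρ ≤ ε for all ε > 0, i.e. ρ = 0. Every nonconstant polynomial has order 0.
Therefore ρ = 0.

Order ρ = 0.


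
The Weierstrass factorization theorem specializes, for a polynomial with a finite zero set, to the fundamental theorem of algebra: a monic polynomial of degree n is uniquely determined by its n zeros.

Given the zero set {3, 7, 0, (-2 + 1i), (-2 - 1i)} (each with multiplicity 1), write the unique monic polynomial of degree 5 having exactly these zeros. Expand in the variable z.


The polynomial is p(z) = ∏_{α ∈ S} (z − α), where S = {3, 7, 0, (-2 + 1i), (-2 - 1i)}.
Expanding the product yields: p(z) = z^5 -6·z^4 -14·z^3 + 34·z^2 + 105·z.
Note conjugate pairs combine to real quadratics: (z − (-2+1i))(z − (-2−1i)) = z² + 4z + 5.
The resulting polynomial has degree 5 and real coefficients as required.

p(z) = z^5 -6·z^4 -14·z^3 + 34·z^2 + 105·z.


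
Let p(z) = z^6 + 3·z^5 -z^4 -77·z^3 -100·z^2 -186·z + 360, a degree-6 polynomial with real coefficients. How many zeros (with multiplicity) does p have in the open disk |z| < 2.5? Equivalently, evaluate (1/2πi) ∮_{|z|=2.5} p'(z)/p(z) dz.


The zeros of p are: 4, 1, (-1 + 2i), (-1 - 2i), (-3 + 3i), (-3 - 3i).
Their magnitudes are: 4, 1, 2.236, 2.236, 4.243, 4.243.
Zeros with |z| < R = 2.5: 1, (-1 + 2i), (-1 - 2i).
Count = 3.
By the argument principle, (1/2πi) ∮_{|z|=R} p'(z)/p(z) dz equals exactly this count.

Number of zeros inside |z| < 2.5: 3.


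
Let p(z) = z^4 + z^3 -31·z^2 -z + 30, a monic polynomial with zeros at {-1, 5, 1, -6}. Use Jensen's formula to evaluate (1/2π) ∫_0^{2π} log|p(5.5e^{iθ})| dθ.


Zeros: -6, -1, 1, 5; r = 5.5.
Inside |z| < r: -1, 1, 5. Outside (|z| ≥ r): -6.
p(0) = 30, so log|p(0)| = log(30) = 3.4012.
Apply Jensen: I(r) = log|p(0)| + Σ_k log(r/|z_k|), summed over zeros inside |z| < r.
  log(r/|z_k|) for z_k = -1: log(5.5/1) = 1.7047
  log(r/|z_k|) for z_k = 5: log(5.5/5) = 0.0953
  log(r/|z_k|) for z_k = 1: log(5.5/1) = 1.7047
  Outside zeros (-6) contribute nothing to the Jensen sum.
Sum over inside zeros: 3.5048.
I(r) = log|p(0)| + (inside sum) = 3.4012 + 3.5048 = 6.9060.
Note: since some zeros are outside |z| ≤ r, the simplified n·log(r) form does NOT apply — only the inside zeros contribute.

I(r) ≈ 6.9060.


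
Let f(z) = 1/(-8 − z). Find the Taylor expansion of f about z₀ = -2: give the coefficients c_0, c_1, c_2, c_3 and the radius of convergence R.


Let w = z − z₀, so z = z₀ + w.
Then -8 − z = -8 − (z₀ + w) = (-8 − z₀) − w = -6 − w.
f(z) = 1/(-6 − w) = (1/(-6)) · 1/(1 − w/(-6)) = Σ_{n≥0} w^n / (-6)^(n+1).
So c_n = 1/(-6)^(n+1):
  c_0 = 1/(-6)^1 = -1/6.
  c_1 = 1/(-6)^2 = 1/36.
  c_2 = 1/(-6)^3 = -1/216.
  c_3 = 1/(-6)^4 = 1/1296.
The series is valid for |w/d| < 1, i.e. |z − z₀| < |d|.
Radius of convergence: R = |-8 − z₀| = |-6| = 6 (distance from z₀ to the singularity z = -8).

c_0 = -1/6, c_1 = 1/36, c_2 = -1/216, c_3 = 1/1296; R = 6.


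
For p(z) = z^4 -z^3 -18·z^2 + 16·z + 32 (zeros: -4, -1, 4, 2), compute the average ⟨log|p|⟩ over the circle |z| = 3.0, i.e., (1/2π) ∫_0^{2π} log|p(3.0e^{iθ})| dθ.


Zeros: -4, -1, 2, 4; r = 3.0.
Inside |z| < r: -1, 2. Outside (|z| ≥ r): -4, 4.
p(0) = 32, so log|p(0)| = log(32) = 3.4657.
Apply Jensen: I(r) = log|p(0)| + Σ_k log(r/|z_k|), summed over zeros inside |z| < r.
  log(r/|z_k|) for z_k = -1: log(3.0/1) = 1.0986
  log(r/|z_k|) for z_k = 2: log(3.0/2) = 0.4055
  Outside zeros (-4, 4) contribute nothing to the Jensen sum.
Sum over inside zeros: 1.5041.
I(r) = log|p(0)| + (inside sum) = 3.4657 + 1.5041 = 4.9698.
Note: since some zeros are outside |z| ≤ r, the simplified n·log(r) form does NOT apply — only the inside zeros contribute.

I(r) ≈ 4.9698.


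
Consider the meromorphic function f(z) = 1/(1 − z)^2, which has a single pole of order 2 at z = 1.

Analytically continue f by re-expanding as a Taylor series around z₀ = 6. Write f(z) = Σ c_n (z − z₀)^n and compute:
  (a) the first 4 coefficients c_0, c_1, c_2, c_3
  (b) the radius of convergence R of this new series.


Let w = z − z₀, so z = z₀ + w.
Then 1 − z = 1 − (z₀ + w) = (1 − z₀) − w = -5 − w.
f(z) = 1/(-5 − w)^2 = (1/(-5)^2) · (1 − w/(-5))^{−2}.
By the binomial series (1−u)^{−2} = Σ_{n≥0} C(n+1, 1) u^n for |u|<1, with u = w/(-5):
  c_n = C(n+1, 1) / (-5)^(n+2).
  c_0 = 1/(-5)^2 = 1/25.
  c_1 = 2/(-5)^3 = -2/125.
  c_2 = 3/(-5)^4 = 3/625.
  c_3 = 4/(-5)^5 = -4/3125.
The series is valid for |w/d| < 1, i.e. |z − z₀| < |d|.
Radius of convergence: R = |1 − z₀| = |-5| = 5 (distance from z₀ to the singularity z = 1).

c_0 = 1/25, c_1 = -2/125, c_2 = 3/625, c_3 = -4/3125; R = 5.


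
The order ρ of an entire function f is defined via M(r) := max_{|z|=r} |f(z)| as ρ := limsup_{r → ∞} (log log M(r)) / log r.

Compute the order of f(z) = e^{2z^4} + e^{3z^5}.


Each summand is entire of order 4 and 5 respectively (as in the single-exponential case). The order of a sum is at most the max of the orders, so ρ ≤ 5. For the lower bound: on |z|=r choose arg z so that 3z^5 is real positive; then |e^{3z^5}| = e^{3r^5} while |e^{2z^4}| ≤ e^{2r^4} = o(e^{3r^5}). So |f| ≥ e^{3r^5}(1 − o(1)) and ρ ≥ 5. Hence ρ = max(4, 5) = 5.
Therefore ρ = 5.

Order ρ = 5.


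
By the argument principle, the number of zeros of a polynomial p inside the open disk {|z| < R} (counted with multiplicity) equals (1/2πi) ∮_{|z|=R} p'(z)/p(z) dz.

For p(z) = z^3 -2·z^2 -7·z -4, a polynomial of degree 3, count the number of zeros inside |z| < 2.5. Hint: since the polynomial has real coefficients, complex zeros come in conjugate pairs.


The zeros of p are: -1, -1, 4.
Their magnitudes are: 1, 1, 4.
Zeros with |z| < R = 2.5: -1, -1.
Count = 2.
By the argument principle, (1/2πi) ∮_{|z|=R} p'(z)/p(z) dz equals exactly this count.

Number of zeros inside |z| < 2.5: 2.


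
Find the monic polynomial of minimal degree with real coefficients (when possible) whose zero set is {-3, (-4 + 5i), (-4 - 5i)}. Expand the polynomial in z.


The polynomial is p(z) = ∏_{α ∈ S} (z − α), where S = {-3, (-4 + 5i), (-4 - 5i)}.
Expanding the product yields: p(z) = z^3 + 11·z^2 + 65·z + 123.
Note conjugate pairs combine to real quadratics: (z − (-4+5i))(z − (-4−5i)) = z² + 8z + 41.
The resulting polynomial has degree 3 and real coefficients as required.

p(z) = z^3 + 11·z^2 + 65·z + 123.


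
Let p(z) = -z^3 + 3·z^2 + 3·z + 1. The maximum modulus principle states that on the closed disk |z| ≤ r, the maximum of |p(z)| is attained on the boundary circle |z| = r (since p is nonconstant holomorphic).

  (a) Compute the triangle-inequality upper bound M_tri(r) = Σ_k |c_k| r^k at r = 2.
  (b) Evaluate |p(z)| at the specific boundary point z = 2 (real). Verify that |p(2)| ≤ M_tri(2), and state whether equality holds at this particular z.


Coefficients: c_0 = 1, c_1 = 3, c_2 = 3, c_3 = -1. Radius r = 2.
Part (a). Triangle bound: M_tri(r) = Σ_k |c_k| r^k
  = |1|·2^0 + |3|·2^1 + |3|·2^2 + |-1|·2^3
  = 1 + 6 + 12 + 8 = 27.
This bounds M(r) := max_{|z|=r} |p(z)| from above; equality holds iff all terms c_k z^k can be made to align in phase at a single z on |z|=r.
Part (b). At z = 2 (real, on the circle |z| = r):
  p(2) = (1)·2^0 + (3)·2^1 + (3)·2^2 + (-1)·2^3 = 11.
  |p(2)| = 11.
Check: |p(2)| = 11 ≤ 27 = M_tri(2). ✓ Equality does not hold at z = 2 (the coefficients have mixed signs, so the terms do not all align in phase there).

M_tri(2) = 27; |p(2)| = 11; equality at z=2: no.


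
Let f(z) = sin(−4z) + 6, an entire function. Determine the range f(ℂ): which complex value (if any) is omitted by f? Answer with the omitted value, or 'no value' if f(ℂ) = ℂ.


Little Picard bounds the complement of f(ℂ) to at most one point.
sin is entire and surjective onto ℂ: for every w ∈ ℂ, sin(ζ) = w has a solution ζ ∈ ℂ (e.g., via the complex inverse arcsin). With ζ = −4z this gives z = ζ/(-4). Then 1·sin(−4z) takes every value in 1·ℂ = ℂ, and adding 6 is a bijection of ℂ. So f is surjective and omits no value. (Note: only on the real line is sin bounded by [−1, 1].)

Omitted value: no value.


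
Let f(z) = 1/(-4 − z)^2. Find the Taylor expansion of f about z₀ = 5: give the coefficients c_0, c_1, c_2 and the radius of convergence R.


Let w = z − z₀, so z = z₀ + w.
Then -4 − z = -4 − (z₀ + w) = (-4 − z₀) − w = -9 − w.
f(z) = 1/(-9 − w)^2 = (1/(-9)^2) · (1 − w/(-9))^{−2}.
By the binomial series (1−u)^{−2} = Σ_{n≥0} C(n+1, 1) u^n for |u|<1, with u = w/(-9):
  c_n = C(n+1, 1) / (-9)^(n+2).
  c_0 = 1/(-9)^2 = 1/81.
  c_1 = 2/(-9)^3 = -2/729.
  c_2 = 3/(-9)^4 = 1/2187.
The series is valid for |w/d| < 1, i.e. |z − z₀| < |d|.
Radius of convergence: R = |-4 − z₀| = |-9| = 9 (distance from z₀ to the singularity z = -4).

c_0 = 1/81, c_1 = -2/729, c_2 = 1/2187; R = 9.


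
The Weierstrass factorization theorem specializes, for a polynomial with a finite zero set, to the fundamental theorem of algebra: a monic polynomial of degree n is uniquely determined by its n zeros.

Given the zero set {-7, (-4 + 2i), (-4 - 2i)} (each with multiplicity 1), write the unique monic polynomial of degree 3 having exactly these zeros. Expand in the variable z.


The polynomial is p(z) = ∏_{α ∈ S} (z − α), where S = {-7, (-4 + 2i), (-4 - 2i)}.
Expanding the product yields: p(z) = z^3 + 15·z^2 + 76·z + 140.
Note conjugate pairs combine to real quadratics: (z − (-4+2i))(z − (-4−2i)) = z² + 8z + 20.
The resulting polynomial has degree 3 and real coefficients as required.

p(z) = z^3 + 15·z^2 + 76·z + 140.


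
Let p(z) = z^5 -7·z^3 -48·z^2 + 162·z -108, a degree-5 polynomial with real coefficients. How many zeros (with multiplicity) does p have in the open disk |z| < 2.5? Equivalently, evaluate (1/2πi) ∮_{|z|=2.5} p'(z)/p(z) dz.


The zeros of p are: 2, 1, (-3 + 3i), (-3 - 3i), 3.
Their magnitudes are: 2, 1, 4.243, 4.243, 3.
Zeros with |z| < R = 2.5: 2, 1.
Count = 2.
By the argument principle, (1/2πi) ∮_{|z|=R} p'(z)/p(z) dz equals exactly this count.

Number of zeros inside |z| < 2.5: 2.


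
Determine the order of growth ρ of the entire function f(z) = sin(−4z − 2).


sin(w) is a linear combination of e^{iw} and e^{−iw} (or e^w, e^{−w} in the hyperbolic case), so |sin(w)| ≤ e^{|w|}. With w = −4z − 2, |w| ≤ 4|z| + 2 = 4r + 2 on |z| = r, giving M(r) ≤ e^{4r + 2}, so ρ ≤ 1. On a suitable ray (z = it for sin/cos; z = t for sinh/cosh, t real → ∞), |sin(−4z − 2)| grows like e^{4|t|}/2, so ρ ≥ 1. Hence ρ = 1.
Therefore ρ = 1.

Order ρ = 1.


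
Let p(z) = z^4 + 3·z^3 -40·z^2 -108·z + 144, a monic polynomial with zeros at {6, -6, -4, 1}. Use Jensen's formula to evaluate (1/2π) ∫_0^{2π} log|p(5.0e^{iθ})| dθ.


Zeros: -6, -4, 1, 6; r = 5.0.
Inside |z| < r: -4, 1. Outside (|z| ≥ r): -6, 6.
p(0) = 144, so log|p(0)| = log(144) = 4.9698.
Apply Jensen: I(r) = log|p(0)| + Σ_k log(r/|z_k|), summed over zeros inside |z| < r.
  log(r/|z_k|) for z_k = -4: log(5.0/4) = 0.2231
  log(r/|z_k|) for z_k = 1: log(5.0/1) = 1.6094
  Outside zeros (-6, 6) contribute nothing to the Jensen sum.
Sum over inside zeros: 1.8326.
I(r) = log|p(0)| + (inside sum) = 4.9698 + 1.8326 = 6.8024.
Note: since some zeros are outside |z| ≤ r, the simplified n·log(r) form does NOT apply — only the inside zeros contribute.

I(r) ≈ 6.8024.


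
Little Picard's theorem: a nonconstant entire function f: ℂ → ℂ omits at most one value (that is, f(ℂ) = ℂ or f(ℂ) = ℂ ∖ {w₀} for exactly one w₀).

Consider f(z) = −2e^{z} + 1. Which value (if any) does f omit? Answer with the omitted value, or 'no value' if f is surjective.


Little Picard bounds the complement of f(ℂ) to at most one point.
e^{z} is never zero on ℂ, so -2·e^{z} takes every value in ℂ ∖ {0}. Adding 1 shifts the range to ℂ ∖ {1}. Thus f omits exactly the value 1.

Omitted value: 1.


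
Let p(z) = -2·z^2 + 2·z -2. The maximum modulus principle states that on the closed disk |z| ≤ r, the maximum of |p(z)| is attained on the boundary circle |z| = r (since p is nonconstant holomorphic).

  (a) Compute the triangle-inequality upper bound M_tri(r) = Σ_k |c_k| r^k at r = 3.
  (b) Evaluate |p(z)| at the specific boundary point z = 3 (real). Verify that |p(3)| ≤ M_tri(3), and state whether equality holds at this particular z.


Coefficients: c_0 = -2, c_1 = 2, c_2 = -2. Radius r = 3.
Part (a). Triangle bound: M_tri(r) = Σ_k |c_k| r^k
  = |-2|·3^0 + |2|·3^1 + |-2|·3^2
  = 2 + 6 + 18 = 26.
This bounds M(r) := max_{|z|=r} |p(z)| from above; equality holds iff all terms c_k z^k can be made to align in phase at a single z on |z|=r.
Part (b). At z = 3 (real, on the circle |z| = r):
  p(3) = (-2)·3^0 + (2)·3^1 + (-2)·3^2 = -14.
  |p(3)| = 14.
Check: |p(3)| = 14 ≤ 26 = M_tri(3). ✓ Equality does not hold at z = 3 (the coefficients have mixed signs, so the terms do not all align in phase there).

M_tri(3) = 26; |p(3)| = 14; equality at z=3: no.


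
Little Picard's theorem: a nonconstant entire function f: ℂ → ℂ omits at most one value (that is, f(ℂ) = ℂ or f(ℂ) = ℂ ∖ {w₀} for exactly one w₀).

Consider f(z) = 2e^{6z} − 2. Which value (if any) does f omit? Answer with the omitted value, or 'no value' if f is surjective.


Little Picard bounds the complement of f(ℂ) to at most one point.
e^{6z} is never zero on ℂ, so 2·e^{6z} takes every value in ℂ ∖ {0}. Adding -2 shifts the range to ℂ ∖ {-2}. Thus f omits exactly the value -2.

Omitted value: -2.


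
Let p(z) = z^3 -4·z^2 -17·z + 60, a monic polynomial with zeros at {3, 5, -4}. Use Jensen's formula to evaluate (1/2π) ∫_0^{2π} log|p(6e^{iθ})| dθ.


Zeros: -4, 3, 5; r = 6.
Inside |z| < r: -4, 3, 5. Outside (|z| ≥ r): ∅.
p(0) = 60, so log|p(0)| = log(60) = 4.0943.
Apply Jensen: I(r) = log|p(0)| + Σ_k log(r/|z_k|), summed over zeros inside |z| < r.
  log(r/|z_k|) for z_k = 3: log(6/3) = 0.6931
  log(r/|z_k|) for z_k = 5: log(6/5) = 0.1823
  log(r/|z_k|) for z_k = -4: log(6/4) = 0.4055
Sum over inside zeros: 1.2809.
I(r) = log|p(0)| + (inside sum) = 4.0943 + 1.2809 = 5.3753.
Closed form (all zeros inside, monic): I(r) = n·log(r) = 3·log(6) = 5.3753. ✓

I(r) ≈ 5.3753.


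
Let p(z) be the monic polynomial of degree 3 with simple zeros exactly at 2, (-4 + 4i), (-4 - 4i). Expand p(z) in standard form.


The polynomial is p(z) = ∏_{α ∈ S} (z − α), where S = {2, (-4 + 4i), (-4 - 4i)}.
Expanding the product yields: p(z) = z^3 + 6·z^2 + 16·z -64.
Note conjugate pairs combine to real quadratics: (z − (-4+4i))(z − (-4−4i)) = z² + 8z + 32.
The resulting polynomial has degree 3 and real coefficients as required.

p(z) = z^3 + 6·z^2 + 16·z -64.


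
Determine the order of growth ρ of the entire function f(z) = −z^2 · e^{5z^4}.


M(r) = max_{|z|=r} |-1|·|z|^2·|e^{5z^4}| = 1·r^2 · e^{5r^4} (the factors attain their maxima compatibly on |z|=r). Then log M(r) = log 1 + 2·log r + 5r^4, dominated by the last term, so log log M(r) ~ 4·log r. The polynomial factor -1z^2 contributes only a log r term and does not affect the order. ρ = 4.
Therefore ρ = 4.

Order ρ = 4.


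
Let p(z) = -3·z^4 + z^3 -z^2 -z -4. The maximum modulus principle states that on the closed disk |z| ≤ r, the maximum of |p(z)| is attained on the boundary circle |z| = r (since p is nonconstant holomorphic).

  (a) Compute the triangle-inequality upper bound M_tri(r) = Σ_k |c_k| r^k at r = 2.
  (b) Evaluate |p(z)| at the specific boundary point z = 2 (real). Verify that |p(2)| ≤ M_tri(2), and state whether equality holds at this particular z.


Coefficients: c_0 = -4, c_1 = -1, c_2 = -1, c_3 = 1, c_4 = -3. Radius r = 2.
Part (a). Triangle bound: M_tri(r) = Σ_k |c_k| r^k
  = |-4|·2^0 + |-1|·2^1 + |-1|·2^2 + |1|·2^3 + |-3|·2^4
  = 4 + 2 + 4 + 8 + 48 = 66.
This bounds M(r) := max_{|z|=r} |p(z)| from above; equality holds iff all terms c_k z^k can be made to align in phase at a single z on |z|=r.
Part (b). At z = 2 (real, on the circle |z| = r):
  p(2) = (-4)·2^0 + (-1)·2^1 + (-1)·2^2 + (1)·2^3 + (-3)·2^4 = -50.
  |p(2)| = 50.
Check: |p(2)| = 50 ≤ 66 = M_tri(2). ✓ Equality does not hold at z = 2 (the coefficients have mixed signs, so the terms do not all align in phase there).

M_tri(2) = 66; |p(2)| = 50; equality at z=2: no.


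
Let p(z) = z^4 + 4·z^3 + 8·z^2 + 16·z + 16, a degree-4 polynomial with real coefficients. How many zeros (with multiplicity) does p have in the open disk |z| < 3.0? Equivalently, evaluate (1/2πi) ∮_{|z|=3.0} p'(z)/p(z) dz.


The zeros of p are: (0 + 2i), (0 - 2i), -2, -2.
Their magnitudes are: 2, 2, 2, 2.
Zeros with |z| < R = 3.0: (0 + 2i), (0 - 2i), -2, -2.
Count = 4.
By the argument principle, (1/2πi) ∮_{|z|=R} p'(z)/p(z) dz equals exactly this count.

Number of zeros inside |z| < 3.0: 4.


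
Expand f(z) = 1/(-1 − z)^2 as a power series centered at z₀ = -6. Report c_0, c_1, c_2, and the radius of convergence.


Let w = z − z₀, so z = z₀ + w.
Then -1 − z = -1 − (z₀ + w) = (-1 − z₀) − w = 5 − w.
f(z) = 1/(5 − w)^2 = (1/(5)^2) · (1 − w/(5))^{−2}.
By the binomial series (1−u)^{−2} = Σ_{n≥0} C(n+1, 1) u^n for |u|<1, with u = w/(5):
  c_n = C(n+1, 1) / (5)^(n+2).
  c_0 = 1/(5)^2 = 1/25.
  c_1 = 2/(5)^3 = 2/125.
  c_2 = 3/(5)^4 = 3/625.
The series is valid for |w/d| < 1, i.e. |z − z₀| < |d|.
Radius of convergence: R = |-1 − z₀| = |5| = 5 (distance from z₀ to the singularity z = -1).

c_0 = 1/25, c_1 = 2/125, c_2 = 3/625; R = 5.


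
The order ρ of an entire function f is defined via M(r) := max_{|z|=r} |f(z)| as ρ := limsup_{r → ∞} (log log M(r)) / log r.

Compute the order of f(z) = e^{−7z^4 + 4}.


|e^{−7z^4 + 4}| = e^{Re(-7·z^4) + 4} ≤ e^{7|z|^4 + 4} = e^{7r^4 + 4} on |z| = r, so ρ ≤ 4. Choosing z on |z|=r so that -7·z^4 is real positive (always possible by picking arg z appropriately) gives |f(z)| = e^{7r^4 + 4}, matching the bound. The additive constant 4 does not affect log log M(r) ~ 4·log r. Hence ρ = 4.
Therefore ρ = 4.

Order ρ = 4.


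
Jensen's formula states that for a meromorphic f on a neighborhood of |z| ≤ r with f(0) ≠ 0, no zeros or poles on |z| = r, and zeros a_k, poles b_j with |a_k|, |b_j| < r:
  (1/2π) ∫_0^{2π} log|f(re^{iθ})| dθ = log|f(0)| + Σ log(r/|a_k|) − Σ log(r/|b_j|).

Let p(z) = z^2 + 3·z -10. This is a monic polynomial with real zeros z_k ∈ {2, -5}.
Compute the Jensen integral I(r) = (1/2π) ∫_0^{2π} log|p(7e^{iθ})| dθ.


Zeros: -5, 2; r = 7.
Inside |z| < r: -5, 2. Outside (|z| ≥ r): ∅.
p(0) = -10, so log|p(0)| = log(10) = 2.3026.
Apply Jensen: I(r) = log|p(0)| + Σ_k log(r/|z_k|), summed over zeros inside |z| < r.
  log(r/|z_k|) for z_k = 2: log(7/2) = 1.2528
  log(r/|z_k|) for z_k = -5: log(7/5) = 0.3365
Sum over inside zeros: 1.5892.
I(r) = log|p(0)| + (inside sum) = 2.3026 + 1.5892 = 3.8918.
Closed form (all zeros inside, monic): I(r) = n·log(r) = 2·log(7) = 3.8918. ✓

I(r) ≈ 3.8918.


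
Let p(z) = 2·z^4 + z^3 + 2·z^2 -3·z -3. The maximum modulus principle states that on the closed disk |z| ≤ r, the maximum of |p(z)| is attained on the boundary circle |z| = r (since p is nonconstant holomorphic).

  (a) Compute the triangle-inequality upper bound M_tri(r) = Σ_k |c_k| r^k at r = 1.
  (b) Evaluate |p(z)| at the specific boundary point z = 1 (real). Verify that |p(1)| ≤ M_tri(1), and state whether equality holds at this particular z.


Coefficients: c_0 = -3, c_1 = -3, c_2 = 2, c_3 = 1, c_4 = 2. Radius r = 1.
Part (a). Triangle bound: M_tri(r) = Σ_k |c_k| r^k
  = |-3|·1^0 + |-3|·1^1 + |2|·1^2 + |1|·1^3 + |2|·1^4
  = 3 + 3 + 2 + 1 + 2 = 11.
This bounds M(r) := max_{|z|=r} |p(z)| from above; equality holds iff all terms c_k z^k can be made to align in phase at a single z on |z|=r.
Part (b). At z = 1 (real, on the circle |z| = r):
  p(1) = (-3)·1^0 + (-3)·1^1 + (2)·1^2 + (1)·1^3 + (2)·1^4 = -1.
  |p(1)| = 1.
Check: |p(1)| = 1 ≤ 11 = M_tri(1). ✓ Equality does not hold at z = 1 (the coefficients have mixed signs, so the terms do not all align in phase there).

M_tri(1) = 11; |p(1)| = 1; equality at z=1: no.


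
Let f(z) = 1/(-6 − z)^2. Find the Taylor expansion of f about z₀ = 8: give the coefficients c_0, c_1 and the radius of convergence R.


Let w = z − z₀, so z = z₀ + w.
Then -6 − z = -6 − (z₀ + w) = (-6 − z₀) − w = -14 − w.
f(z) = 1/(-14 − w)^2 = (1/(-14)^2) · (1 − w/(-14))^{−2}.
By the binomial series (1−u)^{−2} = Σ_{n≥0} C(n+1, 1) u^n for |u|<1, with u = w/(-14):
  c_n = C(n+1, 1) / (-14)^(n+2).
  c_0 = 1/(-14)^2 = 1/196.
  c_1 = 2/(-14)^3 = -1/1372.
The series is valid for |w/d| < 1, i.e. |z − z₀| < |d|.
Radius of convergence: R = |-6 − z₀| = |-14| = 14 (distance from z₀ to the singularity z = -6).

c_0 = 1/196, c_1 = -1/1372; R = 14.


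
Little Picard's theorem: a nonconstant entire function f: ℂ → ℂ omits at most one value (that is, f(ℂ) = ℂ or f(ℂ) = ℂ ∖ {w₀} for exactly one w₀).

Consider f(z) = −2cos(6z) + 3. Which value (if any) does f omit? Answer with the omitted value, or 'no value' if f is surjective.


Little Picard bounds the complement of f(ℂ) to at most one point.
cos is entire and surjective onto ℂ: for every w ∈ ℂ, cos(ζ) = w has a solution ζ ∈ ℂ (e.g., via the complex inverse arccos). With ζ = 6z this gives z = ζ/(6). Then -2·cos(6z) takes every value in -2·ℂ = ℂ, and adding 3 is a bijection of ℂ. So f is surjective and omits no value. (Note: only on the real line is cos bounded by [−1, 1].)

Omitted value: no value.
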